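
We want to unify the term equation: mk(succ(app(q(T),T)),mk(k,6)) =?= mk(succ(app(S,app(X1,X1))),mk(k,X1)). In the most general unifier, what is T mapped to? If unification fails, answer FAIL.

app(6,6)

Decompose mk/2: succ(app(q(T),T)) =?= succ(app(S,app(X1,X1))),  mk(k,6) =?= mk(k,X1).
Decompose succ/1: app(q(T),T) =?= app(S,app(X1,X1)).
Decompose app/2: q(T) =?= S,  T =?= app(X1,X1).
Bind S := q(T); no other remaining equation mentions S.
Bind T := app(X1,X1); no other remaining equation mentions T. Substituting into the earlier binding gives S := q(app(X1,X1)).
Decompose mk/2: k =?= k,  6 =?= X1.
Delete trivial equation k =?= k.
Bind X1 := 6. Substituting into the earlier bindings gives S := q(app(6,6)), T := app(6,6).
MGU = { S := q(app(6,6)), T := app(6,6), X1 := 6 }, so T := app(6,6).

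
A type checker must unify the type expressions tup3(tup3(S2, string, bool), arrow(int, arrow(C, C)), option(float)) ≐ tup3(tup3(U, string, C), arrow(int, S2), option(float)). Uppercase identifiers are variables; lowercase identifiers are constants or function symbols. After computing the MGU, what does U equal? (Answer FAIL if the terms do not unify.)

arrow(bool, bool)

Decompose tup3/3: tup3(S2, string, bool) ≐ tup3(U, string, C),  arrow(int, arrow(C, C)) ≐ arrow(int, S2),  option(float) ≐ option(float).
Decompose tup3/3: S2 ≐ U,  string ≐ string,  bool ≐ C.
Bind S2 := U; substituting into the one remaining equation that mentions S2 gives: arrow(int, arrow(C, C)) ≐ arrow(int, U).
Delete trivial equation string ≐ string.
Bind C := bool; substituting into the one remaining equation that mentions C gives: arrow(int, arrow(bool, bool)) ≐ arrow(int, U).
Decompose arrow/2: int ≐ int,  arrow(bool, bool) ≐ U.
Delete trivial equation int ≐ int.
Bind U := arrow(bool, bool); no other remaining equation mentions U. Substituting into the earlier binding gives S2 := arrow(bool, bool).
Delete trivial equation option(float) ≐ option(float).
MGU = { S2 := arrow(bool, bool), C := bool, U := arrow(bool, bool) }, so U := arrow(bool, bool).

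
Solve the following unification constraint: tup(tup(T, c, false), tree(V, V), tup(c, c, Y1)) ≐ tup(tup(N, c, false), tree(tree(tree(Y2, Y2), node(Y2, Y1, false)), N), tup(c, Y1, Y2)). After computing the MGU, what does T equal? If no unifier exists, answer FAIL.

Decompose tup/3: tup(T, c, false) ≐ tup(N, c, false),  tree(V, V) ≐ tree(tree(tree(Y2, Y2), node(Y2, Y1, false)), N),  tup(c, c, Y1) ≐ tup(c, Y1, Y2).
Decompose tup/3: T ≐ N,  c ≐ c,  false ≐ false.
Bind T := N; no other remaining equation mentions T.
Delete trivial equation c ≐ c.
Delete trivial equation false ≐ false.
Decompose tree/2: V ≐ tree(tree(Y2, Y2), node(Y2, Y1, false)),  V ≐ N.
Bind V := tree(tree(Y2, Y2), node(Y2, Y1, false)); substituting into the one remaining equation that mentions V gives: tree(tree(Y2, Y2), node(Y2, Y1, false)) ≐ N.
Bind N := tree(tree(Y2, Y2), node(Y2, Y1, false)); no other remaining equation mentions N. Substituting into the earlier binding gives T := tree(tree(Y2, Y2), node(Y2, Y1, false)).
Decompose tup/3: c ≐ c,  c ≐ Y1,  Y1 ≐ Y2.
Delete trivial equation c ≐ c.
Bind Y1 := c; substituting into the remaining equation gives: c ≐ Y2. Substituting into the earlier bindings gives T := tree(tree(Y2, Y2), node(Y2, c, false)), V := tree(tree(Y2, Y2), node(Y2, c, false)), N := tree(tree(Y2, Y2), node(Y2, c, false)).
Bind Y2 := c. Substituting into the earlier bindings gives T := tree(tree(c, c), node(c, c, false)), V := tree(tree(c, c), node(c, c, false)), N := tree(tree(c, c), node(c, c, false)).
MGU = { T ↦ tree(tree(c, c), node(c, c, false)), V ↦ tree(tree(c, c), node(c, c, false)), N ↦ tree(tree(c, c), node(c, c, false)), Y1 ↦ c, Y2 ↦ c }, so T ↦ tree(tree(c, c), node(c, c, false)).

tree(tree(c, c), node(c, c, false))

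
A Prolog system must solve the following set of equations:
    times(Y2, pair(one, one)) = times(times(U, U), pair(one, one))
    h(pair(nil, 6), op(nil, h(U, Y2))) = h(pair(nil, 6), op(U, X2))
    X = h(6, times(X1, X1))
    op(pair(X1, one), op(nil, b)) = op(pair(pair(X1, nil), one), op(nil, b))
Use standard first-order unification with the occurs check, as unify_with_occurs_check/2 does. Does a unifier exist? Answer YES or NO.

Decompose times/2: Y2 = times(U, U),  pair(one, one) = pair(one, one).
Bind Y2 := times(U, U); substituting into the one remaining equation that mentions Y2 gives: h(pair(nil, 6), op(nil, h(U, times(U, U)))) = h(pair(nil, 6), op(U, X2)).
Delete trivial equation pair(one, one) = pair(one, one).
Decompose h/2: pair(nil, 6) = pair(nil, 6),  op(nil, h(U, times(U, U))) = op(U, X2).
Delete trivial equation pair(nil, 6) = pair(nil, 6).
Decompose op/2: nil = U,  h(U, times(U, U)) = X2.
Bind U := nil; substituting into the one remaining equation that mentions U gives: h(nil, times(nil, nil)) = X2. Substituting into the earlier binding gives Y2 := times(nil, nil).
Bind X2 := h(nil, times(nil, nil)); no other remaining equation mentions X2.
Bind X := h(6, times(X1, X1)); no other remaining equation mentions X.
Decompose op/2: pair(X1, one) = pair(pair(X1, nil), one),  op(nil, b) = op(nil, b).
Decompose pair/2: X1 = pair(X1, nil),  one = one.
Occurs check fails: X1 occurs in pair(X1, nil); the equation X1 = pair(X1, nil) has no finite solution.

NO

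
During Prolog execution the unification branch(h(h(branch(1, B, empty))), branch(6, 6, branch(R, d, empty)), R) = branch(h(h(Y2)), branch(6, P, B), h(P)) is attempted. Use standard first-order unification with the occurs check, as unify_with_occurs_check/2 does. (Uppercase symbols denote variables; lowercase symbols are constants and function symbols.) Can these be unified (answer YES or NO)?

Decompose branch/3: h(h(branch(1, B, empty))) = h(h(Y2)),  branch(6, 6, branch(R, d, empty)) = branch(6, P, B),  R = h(P).
Decompose h/1: h(branch(1, B, empty)) = h(Y2).
Decompose h/1: branch(1, B, empty) = Y2.
Bind Y2 := branch(1, B, empty); no other remaining equation mentions Y2.
Decompose branch/3: 6 = 6,  6 = P,  branch(R, d, empty) = B.
Delete trivial equation 6 = 6.
Bind P := 6; substituting into the one remaining equation that mentions P gives: R = h(6).
Bind B := branch(R, d, empty); no other remaining equation mentions B. Substituting into the earlier binding gives Y2 := branch(1, branch(R, d, empty), empty).
Bind R := h(6). Substituting into the earlier bindings gives Y2 := branch(1, branch(h(6), d, empty), empty), B := branch(h(6), d, empty).
No equations remain and no clash or occurs-check failure arose, so a unifier exists.

YES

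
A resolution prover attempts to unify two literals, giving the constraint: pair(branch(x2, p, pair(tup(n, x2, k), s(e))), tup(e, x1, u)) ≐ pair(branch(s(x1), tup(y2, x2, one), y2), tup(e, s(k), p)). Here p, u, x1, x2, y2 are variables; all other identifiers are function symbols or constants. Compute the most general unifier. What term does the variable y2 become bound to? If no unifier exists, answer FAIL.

pair(tup(n, s(s(k)), k), s(e))

Decompose pair/2: branch(x2, p, pair(tup(n, x2, k), s(e))) ≐ branch(s(x1), tup(y2, x2, one), y2),  tup(e, x1, u) ≐ tup(e, s(k), p).
Decompose branch/3: x2 ≐ s(x1),  p ≐ tup(y2, x2, one),  pair(tup(n, x2, k), s(e)) ≐ y2.
Bind x2 := s(x1); substituting into the 2 remaining equations that mention x2 gives: p ≐ tup(y2, s(x1), one),  pair(tup(n, s(x1), k), s(e)) ≐ y2.
Bind p := tup(y2, s(x1), one); substituting into the one remaining equation that mentions p gives: tup(e, x1, u) ≐ tup(e, s(k), tup(y2, s(x1), one)).
Bind y2 := pair(tup(n, s(x1), k), s(e)); substituting into the remaining equation gives: tup(e, x1, u) ≐ tup(e, s(k), tup(pair(tup(n, s(x1), k), s(e)), s(x1), one)). Substituting into the earlier binding gives p := tup(pair(tup(n, s(x1), k), s(e)), s(x1), one).
Decompose tup/3: e ≐ e,  x1 ≐ s(k),  u ≐ tup(pair(tup(n, s(x1), k), s(e)), s(x1), one).
Delete trivial equation e ≐ e.
Bind x1 := s(k); substituting into the remaining equation gives: u ≐ tup(pair(tup(n, s(s(k)), k), s(e)), s(s(k)), one). Substituting into the earlier bindings gives x2 := s(s(k)), p := tup(pair(tup(n, s(s(k)), k), s(e)), s(s(k)), one), y2 := pair(tup(n, s(s(k)), k), s(e)).
Bind u := tup(pair(tup(n, s(s(k)), k), s(e)), s(s(k)), one).
MGU = { x2 -> s(s(k)), p -> tup(pair(tup(n, s(s(k)), k), s(e)), s(s(k)), one), y2 -> pair(tup(n, s(s(k)), k), s(e)), x1 -> s(k), u -> tup(pair(tup(n, s(s(k)), k), s(e)), s(s(k)), one) }, so y2 -> pair(tup(n, s(s(k)), k), s(e)).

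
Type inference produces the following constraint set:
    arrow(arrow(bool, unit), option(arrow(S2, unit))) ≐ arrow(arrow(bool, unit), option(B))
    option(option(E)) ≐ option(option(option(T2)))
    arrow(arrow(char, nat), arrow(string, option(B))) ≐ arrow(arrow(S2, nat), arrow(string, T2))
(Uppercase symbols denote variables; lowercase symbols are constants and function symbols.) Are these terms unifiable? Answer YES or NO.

Decompose arrow/2: arrow(bool, unit) ≐ arrow(bool, unit),  option(arrow(S2, unit)) ≐ option(B).
Delete trivial equation arrow(bool, unit) ≐ arrow(bool, unit).
Decompose option/1: arrow(S2, unit) ≐ B.
Bind B := arrow(S2, unit); substituting into the one remaining equation that mentions B gives: arrow(arrow(char, nat), arrow(string, option(arrow(S2, unit)))) ≐ arrow(arrow(S2, nat), arrow(string, T2)).
Decompose option/1: option(E) ≐ option(option(T2)).
Decompose option/1: E ≐ option(T2).
Bind E := option(T2); no other remaining equation mentions E.
Decompose arrow/2: arrow(char, nat) ≐ arrow(S2, nat),  arrow(string, option(arrow(S2, unit))) ≐ arrow(string, T2).
Decompose arrow/2: char ≐ S2,  nat ≐ nat.
Bind S2 := char; substituting into the one remaining equation that mentions S2 gives: arrow(string, option(arrow(char, unit))) ≐ arrow(string, T2). Substituting into the earlier binding gives B := arrow(char, unit).
Delete trivial equation nat ≐ nat.
Decompose arrow/2: string ≐ string,  option(arrow(char, unit)) ≐ T2.
Delete trivial equation string ≐ string.
Bind T2 := option(arrow(char, unit)). Substituting into the earlier binding gives E := option(option(arrow(char, unit))).
No equations remain and no clash or occurs-check failure arose, so a unifier exists.

YES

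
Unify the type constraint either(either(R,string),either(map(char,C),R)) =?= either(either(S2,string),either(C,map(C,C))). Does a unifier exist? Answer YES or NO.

Decompose either/2: either(R,string) =?= either(S2,string),  either(map(char,C),R) =?= either(C,map(C,C)).
Decompose either/2: R =?= S2,  string =?= string.
Bind R := S2; substituting into the one remaining equation that mentions R gives: either(map(char,C),S2) =?= either(C,map(C,C)).
Delete trivial equation string =?= string.
Decompose either/2: map(char,C) =?= C,  S2 =?= map(C,C).
Occurs check fails: C occurs in map(char,C); the equation C =?= map(char,C) has no finite solution.

NO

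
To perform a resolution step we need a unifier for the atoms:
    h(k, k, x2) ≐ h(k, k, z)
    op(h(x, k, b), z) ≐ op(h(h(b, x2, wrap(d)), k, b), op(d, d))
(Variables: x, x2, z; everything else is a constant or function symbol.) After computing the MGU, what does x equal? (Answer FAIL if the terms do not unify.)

h(b, op(d, d), wrap(d))

Decompose h/3: k ≐ k,  k ≐ k,  x2 ≐ z.
Delete trivial equation k ≐ k.
Delete trivial equation k ≐ k.
Bind x2 := z; substituting into the remaining equation gives: op(h(x, k, b), z) ≐ op(h(h(b, z, wrap(d)), k, b), op(d, d)).
Decompose op/2: h(x, k, b) ≐ h(h(b, z, wrap(d)), k, b),  z ≐ op(d, d).
Decompose h/3: x ≐ h(b, z, wrap(d)),  k ≐ k,  b ≐ b.
Bind x := h(b, z, wrap(d)); no other remaining equation mentions x.
Delete trivial equation k ≐ k.
Delete trivial equation b ≐ b.
Bind z := op(d, d). Substituting into the earlier bindings gives x2 := op(d, d), x := h(b, op(d, d), wrap(d)).
MGU = { x2 ↦ op(d, d), x ↦ h(b, op(d, d), wrap(d)), z ↦ op(d, d) }, so x ↦ h(b, op(d, d), wrap(d)).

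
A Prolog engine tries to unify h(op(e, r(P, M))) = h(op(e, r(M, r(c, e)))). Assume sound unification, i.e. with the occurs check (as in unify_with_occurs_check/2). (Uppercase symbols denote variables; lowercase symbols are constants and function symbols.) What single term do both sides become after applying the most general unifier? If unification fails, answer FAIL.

Decompose h/1: op(e, r(P, M)) = op(e, r(M, r(c, e))).
Decompose op/2: e = e,  r(P, M) = r(M, r(c, e)).
Delete trivial equation e = e.
Decompose r/2: P = M,  M = r(c, e).
Bind P := M; no other remaining equation mentions P.
Bind M := r(c, e). Substituting into the earlier binding gives P := r(c, e).
Applying the MGU to either side gives h(op(e, r(r(c, e), r(c, e)))).

h(op(e, r(r(c, e), r(c, e))))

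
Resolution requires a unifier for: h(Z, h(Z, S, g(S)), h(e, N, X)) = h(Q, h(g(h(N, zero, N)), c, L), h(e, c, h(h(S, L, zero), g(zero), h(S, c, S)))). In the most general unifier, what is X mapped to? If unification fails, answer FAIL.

Decompose h/3: Z = Q,  h(Z, S, g(S)) = h(g(h(N, zero, N)), c, L),  h(e, N, X) = h(e, c, h(h(S, L, zero), g(zero), h(S, c, S))).
Bind Z := Q; substituting into the one remaining equation that mentions Z gives: h(Q, S, g(S)) = h(g(h(N, zero, N)), c, L).
Decompose h/3: Q = g(h(N, zero, N)),  S = c,  g(S) = L.
Bind Q := g(h(N, zero, N)); no other remaining equation mentions Q. Substituting into the earlier binding gives Z := g(h(N, zero, N)).
Bind S := c; substituting into the remaining equations gives: g(c) = L,  h(e, N, X) = h(e, c, h(h(c, L, zero), g(zero), h(c, c, c))).
Bind L := g(c); substituting into the remaining equation gives: h(e, N, X) = h(e, c, h(h(c, g(c), zero), g(zero), h(c, c, c))).
Decompose h/3: e = e,  N = c,  X = h(h(c, g(c), zero), g(zero), h(c, c, c)).
Delete trivial equation e = e.
Bind N := c; no other remaining equation mentions N. Substituting into the earlier bindings gives Z := g(h(c, zero, c)), Q := g(h(c, zero, c)).
Bind X := h(h(c, g(c), zero), g(zero), h(c, c, c)).
MGU = { Z ↦ g(h(c, zero, c)), Q ↦ g(h(c, zero, c)), S ↦ c, L ↦ g(c), N ↦ c, X ↦ h(h(c, g(c), zero), g(zero), h(c, c, c)) }, so X ↦ h(h(c, g(c), zero), g(zero), h(c, c, c)).

h(h(c, g(c), zero), g(zero), h(c, c, c))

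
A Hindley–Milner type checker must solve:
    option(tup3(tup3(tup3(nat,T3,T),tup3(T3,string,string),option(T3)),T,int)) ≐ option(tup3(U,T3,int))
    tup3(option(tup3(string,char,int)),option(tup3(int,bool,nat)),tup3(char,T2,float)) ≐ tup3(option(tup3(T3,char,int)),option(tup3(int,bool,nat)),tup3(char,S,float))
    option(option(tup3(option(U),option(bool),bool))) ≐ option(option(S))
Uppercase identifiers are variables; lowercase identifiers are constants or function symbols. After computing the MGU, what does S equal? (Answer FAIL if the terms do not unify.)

Decompose option/1: tup3(tup3(tup3(nat,T3,T),tup3(T3,string,string),option(T3)),T,int) ≐ tup3(U,T3,int).
Decompose tup3/3: tup3(tup3(nat,T3,T),tup3(T3,string,string),option(T3)) ≐ U,  T ≐ T3,  int ≐ int.
Bind U := tup3(tup3(nat,T3,T),tup3(T3,string,string),option(T3)); substituting into the one remaining equation that mentions U gives: option(option(tup3(option(tup3(tup3(nat,T3,T),tup3(T3,string,string),option(T3))),option(bool),bool))) ≐ option(option(S)).
Bind T := T3; substituting into the one remaining equation that mentions T gives: option(option(tup3(option(tup3(tup3(nat,T3,T3),tup3(T3,string,string),option(T3))),option(bool),bool))) ≐ option(option(S)). Substituting into the earlier binding gives U := tup3(tup3(nat,T3,T3),tup3(T3,string,string),option(T3)).
Delete trivial equation int ≐ int.
Decompose tup3/3: option(tup3(string,char,int)) ≐ option(tup3(T3,char,int)),  option(tup3(int,bool,nat)) ≐ option(tup3(int,bool,nat)),  tup3(char,T2,float) ≐ tup3(char,S,float).
Decompose option/1: tup3(string,char,int) ≐ tup3(T3,char,int).
Decompose tup3/3: string ≐ T3,  char ≐ char,  int ≐ int.
Bind T3 := string; substituting into the one remaining equation that mentions T3 gives: option(option(tup3(option(tup3(tup3(nat,string,string),tup3(string,string,string),option(string))),option(bool),bool))) ≐ option(option(S)). Substituting into the earlier bindings gives U := tup3(tup3(nat,string,string),tup3(string,string,string),option(string)), T := string.
Delete trivial equation char ≐ char.
Delete trivial equation int ≐ int.
Delete trivial equation option(tup3(int,bool,nat)) ≐ option(tup3(int,bool,nat)).
Decompose tup3/3: char ≐ char,  T2 ≐ S,  float ≐ float.
Delete trivial equation char ≐ char.
Bind T2 := S; no other remaining equation mentions T2.
Delete trivial equation float ≐ float.
Decompose option/1: option(tup3(option(tup3(tup3(nat,string,string),tup3(string,string,string),option(string))),option(bool),bool)) ≐ option(S).
Decompose option/1: tup3(option(tup3(tup3(nat,string,string),tup3(string,string,string),option(string))),option(bool),bool) ≐ S.
Bind S := tup3(option(tup3(tup3(nat,string,string),tup3(string,string,string),option(string))),option(bool),bool). Substituting into the earlier binding gives T2 := tup3(option(tup3(tup3(nat,string,string),tup3(string,string,string),option(string))),option(bool),bool).
MGU = { U := tup3(tup3(nat,string,string),tup3(string,string,string),option(string)), T := string, T3 := string, T2 := tup3(option(tup3(tup3(nat,string,string),tup3(string,string,string),option(string))),option(bool),bool), S := tup3(option(tup3(tup3(nat,string,string),tup3(string,string,string),option(string))),option(bool),bool) }, so S := tup3(option(tup3(tup3(nat,string,string),tup3(string,string,string),option(string))),option(bool),bool).

tup3(option(tup3(tup3(nat,string,string),tup3(string,string,string),option(string))),option(bool),bool)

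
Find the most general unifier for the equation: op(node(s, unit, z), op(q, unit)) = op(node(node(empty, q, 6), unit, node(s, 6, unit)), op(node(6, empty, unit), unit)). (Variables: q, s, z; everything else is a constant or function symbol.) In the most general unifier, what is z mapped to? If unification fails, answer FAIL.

Decompose op/2: node(s, unit, z) = node(node(empty, q, 6), unit, node(s, 6, unit)),  op(q, unit) = op(node(6, empty, unit), unit).
Decompose node/3: s = node(empty, q, 6),  unit = unit,  z = node(s, 6, unit).
Bind s := node(empty, q, 6); substituting into the one remaining equation that mentions s gives: z = node(node(empty, q, 6), 6, unit).
Delete trivial equation unit = unit.
Bind z := node(node(empty, q, 6), 6, unit); no other remaining equation mentions z.
Decompose op/2: q = node(6, empty, unit),  unit = unit.
Bind q := node(6, empty, unit); no other remaining equation mentions q. Substituting into the earlier bindings gives s := node(empty, node(6, empty, unit), 6), z := node(node(empty, node(6, empty, unit), 6), 6, unit).
Delete trivial equation unit = unit.
MGU = { s := node(empty, node(6, empty, unit), 6), z := node(node(empty, node(6, empty, unit), 6), 6, unit), q := node(6, empty, unit) }, so z := node(node(empty, node(6, empty, unit), 6), 6, unit).

node(node(empty, node(6, empty, unit), 6), 6, unit)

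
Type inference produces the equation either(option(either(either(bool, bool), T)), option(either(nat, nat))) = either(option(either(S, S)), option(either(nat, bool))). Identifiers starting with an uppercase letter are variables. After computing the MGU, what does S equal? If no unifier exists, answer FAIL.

Decompose either/2: option(either(either(bool, bool), T)) = option(either(S, S)),  option(either(nat, nat)) = option(either(nat, bool)).
Decompose option/1: either(either(bool, bool), T) = either(S, S).
Decompose either/2: either(bool, bool) = S,  T = S.
Bind S := either(bool, bool); substituting into the one remaining equation that mentions S gives: T = either(bool, bool).
Bind T := either(bool, bool); no other remaining equation mentions T.
Decompose option/1: either(nat, nat) = either(nat, bool).
Decompose either/2: nat = nat,  nat = bool.
Delete trivial equation nat = nat.
Clash: constants nat and bool differ; no unifier exists.

FAIL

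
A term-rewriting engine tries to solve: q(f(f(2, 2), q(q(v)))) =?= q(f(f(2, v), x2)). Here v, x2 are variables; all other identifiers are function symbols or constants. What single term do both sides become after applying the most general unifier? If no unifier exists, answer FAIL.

q(f(f(2, 2), q(q(2))))

Decompose q/1: f(f(2, 2), q(q(v))) =?= f(f(2, v), x2).
Decompose f/2: f(2, 2) =?= f(2, v),  q(q(v)) =?= x2.
Decompose f/2: 2 =?= 2,  2 =?= v.
Delete trivial equation 2 =?= 2.
Bind v := 2; substituting into the remaining equation gives: q(q(2)) =?= x2.
Bind x2 := q(q(2)).
Applying the MGU to either side gives q(f(f(2, 2), q(q(2)))).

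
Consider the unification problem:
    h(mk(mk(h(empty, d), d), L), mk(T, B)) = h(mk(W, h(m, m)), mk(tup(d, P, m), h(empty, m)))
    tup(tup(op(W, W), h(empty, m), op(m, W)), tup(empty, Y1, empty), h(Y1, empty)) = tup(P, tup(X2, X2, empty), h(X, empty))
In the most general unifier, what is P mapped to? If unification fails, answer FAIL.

tup(op(mk(h(empty, d), d), mk(h(empty, d), d)), h(empty, m), op(m, mk(h(empty, d), d)))

Decompose h/2: mk(mk(h(empty, d), d), L) = mk(W, h(m, m)),  mk(T, B) = mk(tup(d, P, m), h(empty, m)).
Decompose mk/2: mk(h(empty, d), d) = W,  L = h(m, m).
Bind W := mk(h(empty, d), d); substituting into the one remaining equation that mentions W gives: tup(tup(op(mk(h(empty, d), d), mk(h(empty, d), d)), h(empty, m), op(m, mk(h(empty, d), d))), tup(empty, Y1, empty), h(Y1, empty)) = tup(P, tup(X2, X2, empty), h(X, empty)).
Bind L := h(m, m); no other remaining equation mentions L.
Decompose mk/2: T = tup(d, P, m),  B = h(empty, m).
Bind T := tup(d, P, m); no other remaining equation mentions T.
Bind B := h(empty, m); no other remaining equation mentions B.
Decompose tup/3: tup(op(mk(h(empty, d), d), mk(h(empty, d), d)), h(empty, m), op(m, mk(h(empty, d), d))) = P,  tup(empty, Y1, empty) = tup(X2, X2, empty),  h(Y1, empty) = h(X, empty).
Bind P := tup(op(mk(h(empty, d), d), mk(h(empty, d), d)), h(empty, m), op(m, mk(h(empty, d), d))); no other remaining equation mentions P. Substituting into the earlier binding gives T := tup(d, tup(op(mk(h(empty, d), d), mk(h(empty, d), d)), h(empty, m), op(m, mk(h(empty, d), d))), m).
Decompose tup/3: empty = X2,  Y1 = X2,  empty = empty.
Bind X2 := empty; substituting into the one remaining equation that mentions X2 gives: Y1 = empty.
Bind Y1 := empty; substituting into the one remaining equation that mentions Y1 gives: h(empty, empty) = h(X, empty).
Delete trivial equation empty = empty.
Decompose h/2: empty = X,  empty = empty.
Bind X := empty; no other remaining equation mentions X.
Delete trivial equation empty = empty.
MGU = { W -> mk(h(empty, d), d), L -> h(m, m), T -> tup(d, tup(op(mk(h(empty, d), d), mk(h(empty, d), d)), h(empty, m), op(m, mk(h(empty, d), d))), m), B -> h(empty, m), P -> tup(op(mk(h(empty, d), d), mk(h(empty, d), d)), h(empty, m), op(m, mk(h(empty, d), d))), X2 -> empty, Y1 -> empty, X -> empty }, so P -> tup(op(mk(h(empty, d), d), mk(h(empty, d), d)), h(empty, m), op(m, mk(h(empty, d), d))).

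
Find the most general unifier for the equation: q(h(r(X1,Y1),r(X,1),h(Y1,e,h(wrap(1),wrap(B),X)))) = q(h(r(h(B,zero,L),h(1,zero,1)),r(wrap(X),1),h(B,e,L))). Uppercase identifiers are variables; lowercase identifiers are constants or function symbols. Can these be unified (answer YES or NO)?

Decompose q/1: h(r(X1,Y1),r(X,1),h(Y1,e,h(wrap(1),wrap(B),X))) = h(r(h(B,zero,L),h(1,zero,1)),r(wrap(X),1),h(B,e,L)).
Decompose h/3: r(X1,Y1) = r(h(B,zero,L),h(1,zero,1)),  r(X,1) = r(wrap(X),1),  h(Y1,e,h(wrap(1),wrap(B),X)) = h(B,e,L).
Decompose r/2: X1 = h(B,zero,L),  Y1 = h(1,zero,1).
Bind X1 := h(B,zero,L); no other remaining equation mentions X1.
Bind Y1 := h(1,zero,1); substituting into the one remaining equation that mentions Y1 gives: h(h(1,zero,1),e,h(wrap(1),wrap(B),X)) = h(B,e,L).
Decompose r/2: X = wrap(X),  1 = 1.
Occurs check fails: X occurs in wrap(X); the equation X = wrap(X) has no finite solution.

NO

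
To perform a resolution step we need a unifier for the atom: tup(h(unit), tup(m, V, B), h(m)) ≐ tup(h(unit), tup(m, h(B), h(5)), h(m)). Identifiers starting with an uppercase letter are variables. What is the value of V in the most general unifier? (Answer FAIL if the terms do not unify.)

Decompose tup/3: h(unit) ≐ h(unit),  tup(m, V, B) ≐ tup(m, h(B), h(5)),  h(m) ≐ h(m).
Delete trivial equation h(unit) ≐ h(unit).
Decompose tup/3: m ≐ m,  V ≐ h(B),  B ≐ h(5).
Delete trivial equation m ≐ m.
Bind V := h(B); no other remaining equation mentions V.
Bind B := h(5); no other remaining equation mentions B. Substituting into the earlier binding gives V := h(h(5)).
Delete trivial equation h(m) ≐ h(m).
MGU = { V := h(h(5)), B := h(5) }, so V := h(h(5)).

h(h(5))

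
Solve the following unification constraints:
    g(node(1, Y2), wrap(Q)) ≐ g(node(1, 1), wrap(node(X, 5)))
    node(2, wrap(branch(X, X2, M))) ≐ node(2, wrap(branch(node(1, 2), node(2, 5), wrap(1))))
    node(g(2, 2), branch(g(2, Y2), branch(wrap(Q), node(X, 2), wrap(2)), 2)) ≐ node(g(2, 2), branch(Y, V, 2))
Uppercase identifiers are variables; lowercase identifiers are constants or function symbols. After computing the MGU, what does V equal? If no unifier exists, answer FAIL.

Decompose g/2: node(1, Y2) ≐ node(1, 1),  wrap(Q) ≐ wrap(node(X, 5)).
Decompose node/2: 1 ≐ 1,  Y2 ≐ 1.
Delete trivial equation 1 ≐ 1.
Bind Y2 := 1; substituting into the one remaining equation that mentions Y2 gives: node(g(2, 2), branch(g(2, 1), branch(wrap(Q), node(X, 2), wrap(2)), 2)) ≐ node(g(2, 2), branch(Y, V, 2)).
Decompose wrap/1: Q ≐ node(X, 5).
Bind Q := node(X, 5); substituting into the one remaining equation that mentions Q gives: node(g(2, 2), branch(g(2, 1), branch(wrap(node(X, 5)), node(X, 2), wrap(2)), 2)) ≐ node(g(2, 2), branch(Y, V, 2)).
Decompose node/2: 2 ≐ 2,  wrap(branch(X, X2, M)) ≐ wrap(branch(node(1, 2), node(2, 5), wrap(1))).
Delete trivial equation 2 ≐ 2.
Decompose wrap/1: branch(X, X2, M) ≐ branch(node(1, 2), node(2, 5), wrap(1)).
Decompose branch/3: X ≐ node(1, 2),  X2 ≐ node(2, 5),  M ≐ wrap(1).
Bind X := node(1, 2); substituting into the one remaining equation that mentions X gives: node(g(2, 2), branch(g(2, 1), branch(wrap(node(node(1, 2), 5)), node(node(1, 2), 2), wrap(2)), 2)) ≐ node(g(2, 2), branch(Y, V, 2)). Substituting into the earlier binding gives Q := node(node(1, 2), 5).
Bind X2 := node(2, 5); no other remaining equation mentions X2.
Bind M := wrap(1); no other remaining equation mentions M.
Decompose node/2: g(2, 2) ≐ g(2, 2),  branch(g(2, 1), branch(wrap(node(node(1, 2), 5)), node(node(1, 2), 2), wrap(2)), 2) ≐ branch(Y, V, 2).
Delete trivial equation g(2, 2) ≐ g(2, 2).
Decompose branch/3: g(2, 1) ≐ Y,  branch(wrap(node(node(1, 2), 5)), node(node(1, 2), 2), wrap(2)) ≐ V,  2 ≐ 2.
Bind Y := g(2, 1); no other remaining equation mentions Y.
Bind V := branch(wrap(node(node(1, 2), 5)), node(node(1, 2), 2), wrap(2)); no other remaining equation mentions V.
Delete trivial equation 2 ≐ 2.
MGU = { Y2 ↦ 1, Q ↦ node(node(1, 2), 5), X ↦ node(1, 2), X2 ↦ node(2, 5), M ↦ wrap(1), Y ↦ g(2, 1), V ↦ branch(wrap(node(node(1, 2), 5)), node(node(1, 2), 2), wrap(2)) }, so V ↦ branch(wrap(node(node(1, 2), 5)), node(node(1, 2), 2), wrap(2)).

branch(wrap(node(node(1, 2), 5)), node(node(1, 2), 2), wrap(2))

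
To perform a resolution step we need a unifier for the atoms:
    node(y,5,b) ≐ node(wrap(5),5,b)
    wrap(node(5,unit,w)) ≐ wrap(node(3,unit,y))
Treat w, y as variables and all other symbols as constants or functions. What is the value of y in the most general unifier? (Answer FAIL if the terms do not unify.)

FAIL

Decompose node/3: y ≐ wrap(5),  5 ≐ 5,  b ≐ b.
Bind y := wrap(5); substituting into the one remaining equation that mentions y gives: wrap(node(5,unit,w)) ≐ wrap(node(3,unit,wrap(5))).
Delete trivial equation 5 ≐ 5.
Delete trivial equation b ≐ b.
Decompose wrap/1: node(5,unit,w) ≐ node(3,unit,wrap(5)).
Decompose node/3: 5 ≐ 3,  unit ≐ unit,  w ≐ wrap(5).
Clash: constants 5 and 3 differ; no unifier exists.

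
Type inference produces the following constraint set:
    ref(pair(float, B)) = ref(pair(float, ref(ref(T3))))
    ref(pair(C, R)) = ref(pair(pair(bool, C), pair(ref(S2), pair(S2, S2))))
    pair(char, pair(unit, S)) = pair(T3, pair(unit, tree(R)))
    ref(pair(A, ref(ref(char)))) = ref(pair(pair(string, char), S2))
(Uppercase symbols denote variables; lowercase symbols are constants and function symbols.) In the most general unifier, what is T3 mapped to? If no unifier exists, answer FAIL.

Decompose ref/1: pair(float, B) = pair(float, ref(ref(T3))).
Decompose pair/2: float = float,  B = ref(ref(T3)).
Delete trivial equation float = float.
Bind B := ref(ref(T3)); no other remaining equation mentions B.
Decompose ref/1: pair(C, R) = pair(pair(bool, C), pair(ref(S2), pair(S2, S2))).
Decompose pair/2: C = pair(bool, C),  R = pair(ref(S2), pair(S2, S2)).
Occurs check fails: C occurs in pair(bool, C); the equation C = pair(bool, C) has no finite solution.

FAIL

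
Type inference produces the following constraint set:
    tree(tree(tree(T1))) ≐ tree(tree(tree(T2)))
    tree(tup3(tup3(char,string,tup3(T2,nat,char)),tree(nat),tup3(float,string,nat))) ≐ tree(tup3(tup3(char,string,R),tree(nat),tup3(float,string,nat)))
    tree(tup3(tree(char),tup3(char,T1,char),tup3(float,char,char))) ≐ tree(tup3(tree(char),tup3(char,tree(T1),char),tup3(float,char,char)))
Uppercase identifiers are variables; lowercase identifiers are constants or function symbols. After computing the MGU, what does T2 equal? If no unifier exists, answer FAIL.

FAIL

Decompose tree/1: tree(tree(T1)) ≐ tree(tree(T2)).
Decompose tree/1: tree(T1) ≐ tree(T2).
Decompose tree/1: T1 ≐ T2.
Bind T1 := T2; substituting into the one remaining equation that mentions T1 gives: tree(tup3(tree(char),tup3(char,T2,char),tup3(float,char,char))) ≐ tree(tup3(tree(char),tup3(char,tree(T2),char),tup3(float,char,char))).
Decompose tree/1: tup3(tup3(char,string,tup3(T2,nat,char)),tree(nat),tup3(float,string,nat)) ≐ tup3(tup3(char,string,R),tree(nat),tup3(float,string,nat)).
Decompose tup3/3: tup3(char,string,tup3(T2,nat,char)) ≐ tup3(char,string,R),  tree(nat) ≐ tree(nat),  tup3(float,string,nat) ≐ tup3(float,string,nat).
Decompose tup3/3: char ≐ char,  string ≐ string,  tup3(T2,nat,char) ≐ R.
Delete trivial equation char ≐ char.
Delete trivial equation string ≐ string.
Bind R := tup3(T2,nat,char); no other remaining equation mentions R.
Delete trivial equation tree(nat) ≐ tree(nat).
Delete trivial equation tup3(float,string,nat) ≐ tup3(float,string,nat).
Decompose tree/1: tup3(tree(char),tup3(char,T2,char),tup3(float,char,char)) ≐ tup3(tree(char),tup3(char,tree(T2),char),tup3(float,char,char)).
Decompose tup3/3: tree(char) ≐ tree(char),  tup3(char,T2,char) ≐ tup3(char,tree(T2),char),  tup3(float,char,char) ≐ tup3(float,char,char).
Delete trivial equation tree(char) ≐ tree(char).
Decompose tup3/3: char ≐ char,  T2 ≐ tree(T2),  char ≐ char.
Delete trivial equation char ≐ char.
Occurs check fails: T2 occurs in tree(T2); the equation T2 ≐ tree(T2) has no finite solution.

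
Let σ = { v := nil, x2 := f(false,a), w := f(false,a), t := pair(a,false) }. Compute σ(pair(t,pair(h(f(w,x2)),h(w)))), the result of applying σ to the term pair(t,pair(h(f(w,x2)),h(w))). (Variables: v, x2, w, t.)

Replace each occurrence of x2 with f(false,a).
Replace each occurrence of w with f(false,a).
Replace each occurrence of t with pair(a,false).
Result: pair(pair(a,false),pair(h(f(f(false,a),f(false,a))),h(f(false,a)))).

pair(pair(a,false),pair(h(f(f(false,a),f(false,a))),h(f(false,a))))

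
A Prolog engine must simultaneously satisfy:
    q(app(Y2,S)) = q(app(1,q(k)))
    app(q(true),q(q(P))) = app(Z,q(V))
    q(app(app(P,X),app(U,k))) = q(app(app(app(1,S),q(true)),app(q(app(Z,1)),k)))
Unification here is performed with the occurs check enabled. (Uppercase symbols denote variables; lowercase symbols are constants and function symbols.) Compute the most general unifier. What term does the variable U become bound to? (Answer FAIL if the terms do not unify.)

q(app(q(true),1))

Decompose q/1: app(Y2,S) = app(1,q(k)).
Decompose app/2: Y2 = 1,  S = q(k).
Bind Y2 := 1; no other remaining equation mentions Y2.
Bind S := q(k); substituting into the one remaining equation that mentions S gives: q(app(app(P,X),app(U,k))) = q(app(app(app(1,q(k)),q(true)),app(q(app(Z,1)),k))).
Decompose app/2: q(true) = Z,  q(q(P)) = q(V).
Bind Z := q(true); substituting into the one remaining equation that mentions Z gives: q(app(app(P,X),app(U,k))) = q(app(app(app(1,q(k)),q(true)),app(q(app(q(true),1)),k))).
Decompose q/1: q(P) = V.
Bind V := q(P); no other remaining equation mentions V.
Decompose q/1: app(app(P,X),app(U,k)) = app(app(app(1,q(k)),q(true)),app(q(app(q(true),1)),k)).
Decompose app/2: app(P,X) = app(app(1,q(k)),q(true)),  app(U,k) = app(q(app(q(true),1)),k).
Decompose app/2: P = app(1,q(k)),  X = q(true).
Bind P := app(1,q(k)); no other remaining equation mentions P. Substituting into the earlier binding gives V := q(app(1,q(k))).
Bind X := q(true); no other remaining equation mentions X.
Decompose app/2: U = q(app(q(true),1)),  k = k.
Bind U := q(app(q(true),1)); no other remaining equation mentions U.
Delete trivial equation k = k.
MGU = { Y2 = 1, S = q(k), Z = q(true), V = q(app(1,q(k))), P = app(1,q(k)), X = q(true), U = q(app(q(true),1)) }, so U = q(app(q(true),1)).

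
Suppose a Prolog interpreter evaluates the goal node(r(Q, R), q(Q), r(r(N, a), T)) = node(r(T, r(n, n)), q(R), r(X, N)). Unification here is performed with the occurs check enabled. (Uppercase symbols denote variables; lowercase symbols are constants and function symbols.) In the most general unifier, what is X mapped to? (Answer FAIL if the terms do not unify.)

r(r(n, n), a)

Decompose node/3: r(Q, R) = r(T, r(n, n)),  q(Q) = q(R),  r(r(N, a), T) = r(X, N).
Decompose r/2: Q = T,  R = r(n, n).
Bind Q := T; substituting into the one remaining equation that mentions Q gives: q(T) = q(R).
Bind R := r(n, n); substituting into the one remaining equation that mentions R gives: q(T) = q(r(n, n)).
Decompose q/1: T = r(n, n).
Bind T := r(n, n); substituting into the remaining equation gives: r(r(N, a), r(n, n)) = r(X, N). Substituting into the earlier binding gives Q := r(n, n).
Decompose r/2: r(N, a) = X,  r(n, n) = N.
Bind X := r(N, a); no other remaining equation mentions X.
Bind N := r(n, n). Substituting into the earlier binding gives X := r(r(n, n), a).
MGU = { Q -> r(n, n), R -> r(n, n), T -> r(n, n), X -> r(r(n, n), a), N -> r(n, n) }, so X -> r(r(n, n), a).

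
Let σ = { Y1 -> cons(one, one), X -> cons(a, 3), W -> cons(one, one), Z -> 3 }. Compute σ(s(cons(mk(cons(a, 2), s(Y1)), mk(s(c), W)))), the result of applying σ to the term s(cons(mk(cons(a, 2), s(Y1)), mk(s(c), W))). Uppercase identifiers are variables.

s(cons(mk(cons(a, 2), s(cons(one, one))), mk(s(c), cons(one, one))))

Replace each occurrence of Y1 with cons(one, one).
Replace each occurrence of W with cons(one, one).
Result: s(cons(mk(cons(a, 2), s(cons(one, one))), mk(s(c), cons(one, one)))).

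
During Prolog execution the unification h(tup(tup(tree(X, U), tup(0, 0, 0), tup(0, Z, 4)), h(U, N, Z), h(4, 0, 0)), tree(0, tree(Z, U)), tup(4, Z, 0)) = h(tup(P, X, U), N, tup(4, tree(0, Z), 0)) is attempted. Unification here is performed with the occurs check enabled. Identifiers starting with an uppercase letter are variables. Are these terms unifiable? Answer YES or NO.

NO

Decompose h/3: tup(tup(tree(X, U), tup(0, 0, 0), tup(0, Z, 4)), h(U, N, Z), h(4, 0, 0)) = tup(P, X, U),  tree(0, tree(Z, U)) = N,  tup(4, Z, 0) = tup(4, tree(0, Z), 0).
Decompose tup/3: tup(tree(X, U), tup(0, 0, 0), tup(0, Z, 4)) = P,  h(U, N, Z) = X,  h(4, 0, 0) = U.
Bind P := tup(tree(X, U), tup(0, 0, 0), tup(0, Z, 4)); no other remaining equation mentions P.
Bind X := h(U, N, Z); no other remaining equation mentions X. Substituting into the earlier binding gives P := tup(tree(h(U, N, Z), U), tup(0, 0, 0), tup(0, Z, 4)).
Bind U := h(4, 0, 0); substituting into the one remaining equation that mentions U gives: tree(0, tree(Z, h(4, 0, 0))) = N. Substituting into the earlier bindings gives P := tup(tree(h(h(4, 0, 0), N, Z), h(4, 0, 0)), tup(0, 0, 0), tup(0, Z, 4)), X := h(h(4, 0, 0), N, Z).
Bind N := tree(0, tree(Z, h(4, 0, 0))); no other remaining equation mentions N. Substituting into the earlier bindings gives P := tup(tree(h(h(4, 0, 0), tree(0, tree(Z, h(4, 0, 0))), Z), h(4, 0, 0)), tup(0, 0, 0), tup(0, Z, 4)), X := h(h(4, 0, 0), tree(0, tree(Z, h(4, 0, 0))), Z).
Decompose tup/3: 4 = 4,  Z = tree(0, Z),  0 = 0.
Delete trivial equation 4 = 4.
Occurs check fails: Z occurs in tree(0, Z); the equation Z = tree(0, Z) has no finite solution.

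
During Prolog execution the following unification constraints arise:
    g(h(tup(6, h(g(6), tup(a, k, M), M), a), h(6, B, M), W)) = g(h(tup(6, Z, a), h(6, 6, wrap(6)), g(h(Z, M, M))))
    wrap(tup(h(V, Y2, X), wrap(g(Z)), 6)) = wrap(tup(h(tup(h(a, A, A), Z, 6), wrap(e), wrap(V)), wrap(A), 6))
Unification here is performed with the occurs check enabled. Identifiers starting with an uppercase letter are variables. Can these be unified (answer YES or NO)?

Decompose g/1: h(tup(6, h(g(6), tup(a, k, M), M), a), h(6, B, M), W) = h(tup(6, Z, a), h(6, 6, wrap(6)), g(h(Z, M, M))).
Decompose h/3: tup(6, h(g(6), tup(a, k, M), M), a) = tup(6, Z, a),  h(6, B, M) = h(6, 6, wrap(6)),  W = g(h(Z, M, M)).
Decompose tup/3: 6 = 6,  h(g(6), tup(a, k, M), M) = Z,  a = a.
Delete trivial equation 6 = 6.
Bind Z := h(g(6), tup(a, k, M), M); substituting into the 2 remaining equations that mention Z gives: W = g(h(h(g(6), tup(a, k, M), M), M, M)),  wrap(tup(h(V, Y2, X), wrap(g(h(g(6), tup(a, k, M), M))), 6)) = wrap(tup(h(tup(h(a, A, A), h(g(6), tup(a, k, M), M), 6), wrap(e), wrap(V)), wrap(A), 6)).
Delete trivial equation a = a.
Decompose h/3: 6 = 6,  B = 6,  M = wrap(6).
Delete trivial equation 6 = 6.
Bind B := 6; no other remaining equation mentions B.
Bind M := wrap(6); substituting into the remaining equations gives: W = g(h(h(g(6), tup(a, k, wrap(6)), wrap(6)), wrap(6), wrap(6))),  wrap(tup(h(V, Y2, X), wrap(g(h(g(6), tup(a, k, wrap(6)), wrap(6)))), 6)) = wrap(tup(h(tup(h(a, A, A), h(g(6), tup(a, k, wrap(6)), wrap(6)), 6), wrap(e), wrap(V)), wrap(A), 6)). Substituting into the earlier binding gives Z := h(g(6), tup(a, k, wrap(6)), wrap(6)).
Bind W := g(h(h(g(6), tup(a, k, wrap(6)), wrap(6)), wrap(6), wrap(6))); no other remaining equation mentions W.
Decompose wrap/1: tup(h(V, Y2, X), wrap(g(h(g(6), tup(a, k, wrap(6)), wrap(6)))), 6) = tup(h(tup(h(a, A, A), h(g(6), tup(a, k, wrap(6)), wrap(6)), 6), wrap(e), wrap(V)), wrap(A), 6).
Decompose tup/3: h(V, Y2, X) = h(tup(h(a, A, A), h(g(6), tup(a, k, wrap(6)), wrap(6)), 6), wrap(e), wrap(V)),  wrap(g(h(g(6), tup(a, k, wrap(6)), wrap(6)))) = wrap(A),  6 = 6.
Decompose h/3: V = tup(h(a, A, A), h(g(6), tup(a, k, wrap(6)), wrap(6)), 6),  Y2 = wrap(e),  X = wrap(V).
Bind V := tup(h(a, A, A), h(g(6), tup(a, k, wrap(6)), wrap(6)), 6); substituting into the one remaining equation that mentions V gives: X = wrap(tup(h(a, A, A), h(g(6), tup(a, k, wrap(6)), wrap(6)), 6)).
Bind Y2 := wrap(e); no other remaining equation mentions Y2.
Bind X := wrap(tup(h(a, A, A), h(g(6), tup(a, k, wrap(6)), wrap(6)), 6)); no other remaining equation mentions X.
Decompose wrap/1: g(h(g(6), tup(a, k, wrap(6)), wrap(6))) = A.
Bind A := g(h(g(6), tup(a, k, wrap(6)), wrap(6))); no other remaining equation mentions A. Substituting into the earlier bindings gives V := tup(h(a, g(h(g(6), tup(a, k, wrap(6)), wrap(6))), g(h(g(6), tup(a, k, wrap(6)), wrap(6)))), h(g(6), tup(a, k, wrap(6)), wrap(6)), 6), X := wrap(tup(h(a, g(h(g(6), tup(a, k, wrap(6)), wrap(6))), g(h(g(6), tup(a, k, wrap(6)), wrap(6)))), h(g(6), tup(a, k, wrap(6)), wrap(6)), 6)).
Delete trivial equation 6 = 6.
No equations remain and no clash or occurs-check failure arose, so a unifier exists.

YES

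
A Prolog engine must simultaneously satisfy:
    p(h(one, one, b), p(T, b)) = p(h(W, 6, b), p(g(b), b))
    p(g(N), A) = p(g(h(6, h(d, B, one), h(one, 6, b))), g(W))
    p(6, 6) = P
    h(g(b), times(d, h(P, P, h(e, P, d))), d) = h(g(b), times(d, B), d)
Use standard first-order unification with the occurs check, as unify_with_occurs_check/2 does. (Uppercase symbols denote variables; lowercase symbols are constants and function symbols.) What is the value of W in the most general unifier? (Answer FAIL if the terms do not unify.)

FAIL

Decompose p/2: h(one, one, b) = h(W, 6, b),  p(T, b) = p(g(b), b).
Decompose h/3: one = W,  one = 6,  b = b.
Bind W := one; substituting into the one remaining equation that mentions W gives: p(g(N), A) = p(g(h(6, h(d, B, one), h(one, 6, b))), g(one)).
Clash: constants one and 6 differ; no unifier exists.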